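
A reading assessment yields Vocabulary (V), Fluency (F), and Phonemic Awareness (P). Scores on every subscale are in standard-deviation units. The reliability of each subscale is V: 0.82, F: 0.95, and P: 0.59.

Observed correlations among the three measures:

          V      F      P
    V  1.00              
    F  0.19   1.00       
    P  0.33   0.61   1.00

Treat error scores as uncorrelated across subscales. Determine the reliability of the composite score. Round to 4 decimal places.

0.8783

Var(V+F+P) = 3 + 2·[0.19 + 0.33 + 0.61] = 3 + 2.26 = 5.26.
Under uncorrelated errors the observed covariances equal the true-score covariances, so only the own-variance terms attenuate.
True-score variance = [0.82 + 0.95 + 0.59] + 2.26 = 2.36 + 2.26 = 4.62.
Reliability = 4.62 / 5.26 = 0.8783.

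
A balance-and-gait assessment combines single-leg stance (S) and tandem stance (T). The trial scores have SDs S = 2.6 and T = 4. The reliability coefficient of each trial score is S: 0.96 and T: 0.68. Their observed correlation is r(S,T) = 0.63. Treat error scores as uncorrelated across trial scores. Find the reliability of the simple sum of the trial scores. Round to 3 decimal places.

0.850

Var(S+T) = 2.6² + 4² + 2·[2.6·4·0.63] = 22.76 + 13.104 = 35.864.
Because errors are independent across components, Cov(Tᵢ,Tⱼ) = Cov(Xᵢ,Xⱼ); the off-diagonal part of the true-score variance is the same as above.
True-score variance = [2.6²·0.96 + 4²·0.68] + 13.104 = 17.3696 + 13.104 = 30.4736.
Reliability = 30.4736 / 35.864 = 0.850.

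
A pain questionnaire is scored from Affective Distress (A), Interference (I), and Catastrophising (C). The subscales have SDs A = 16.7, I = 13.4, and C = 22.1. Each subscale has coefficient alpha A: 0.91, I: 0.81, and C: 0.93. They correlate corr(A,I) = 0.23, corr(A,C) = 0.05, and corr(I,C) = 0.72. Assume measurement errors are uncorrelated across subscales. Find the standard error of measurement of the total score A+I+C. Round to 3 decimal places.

Var(total) = 946.86 + 566.287 = 1513.15.
True-score variance = 853.455 + 566.287 = 1419.74, so reliability = 0.9383.
Error variance = 1513.15 − 1419.74 = 93.4052; SEM = √93.4052 = 9.665.

9.665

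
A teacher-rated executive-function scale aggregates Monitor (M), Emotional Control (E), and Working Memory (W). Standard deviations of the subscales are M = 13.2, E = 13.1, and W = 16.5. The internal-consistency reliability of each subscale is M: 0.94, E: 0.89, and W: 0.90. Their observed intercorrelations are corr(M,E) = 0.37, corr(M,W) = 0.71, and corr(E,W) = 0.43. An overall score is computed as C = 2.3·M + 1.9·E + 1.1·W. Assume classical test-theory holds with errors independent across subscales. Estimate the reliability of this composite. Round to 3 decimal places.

Var(C) = 2.3²·13.2² + 1.9²·13.1² + 1.1²·16.5² + 2·[4.37·13.2·13.1·0.37 + 2.53·13.2·16.5·0.71 + 2.09·13.1·16.5·0.43] = 1870.66 + 1730.16 = 3600.83.
Because errors are independent across components, Cov(Tᵢ,Tⱼ) = Cov(Xᵢ,Xⱼ); the off-diagonal part of the true-score variance is the same as above.
True-score variance = [2.3²·13.2²·0.94 + 1.9²·13.1²·0.89 + 1.1²·16.5²·0.90] + 1730.16 = 1714.27 + 1730.16 = 3444.44.
Reliability = 3444.44 / 3600.83 = 0.957.

0.957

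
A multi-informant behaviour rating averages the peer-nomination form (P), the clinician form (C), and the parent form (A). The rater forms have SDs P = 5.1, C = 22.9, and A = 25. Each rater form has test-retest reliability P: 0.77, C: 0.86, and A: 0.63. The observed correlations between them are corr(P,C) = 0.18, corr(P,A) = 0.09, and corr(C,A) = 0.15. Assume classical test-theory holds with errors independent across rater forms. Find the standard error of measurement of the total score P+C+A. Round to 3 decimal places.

17.625

Var(total) = 1175.42 + 236.744 = 1412.16.
True-score variance = 864.77 + 236.744 = 1101.51, so reliability = 0.7800.
Error variance = 1412.16 − 1101.51 = 310.65; SEM = √310.65 = 17.625.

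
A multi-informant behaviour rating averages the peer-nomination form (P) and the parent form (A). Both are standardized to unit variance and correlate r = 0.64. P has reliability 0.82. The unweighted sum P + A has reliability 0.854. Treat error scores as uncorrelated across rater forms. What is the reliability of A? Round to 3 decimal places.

0.701

Var(P+A) = 2 + 2·0.64 = 3.280.
True-score variance = ρ_P + ρ_A + 2·0.64, so 0.854 = (0.82 + ρ_A + 1.28) / 3.280.
ρ_A = 0.854·3.280 − 0.82 − 1.28 = 0.701.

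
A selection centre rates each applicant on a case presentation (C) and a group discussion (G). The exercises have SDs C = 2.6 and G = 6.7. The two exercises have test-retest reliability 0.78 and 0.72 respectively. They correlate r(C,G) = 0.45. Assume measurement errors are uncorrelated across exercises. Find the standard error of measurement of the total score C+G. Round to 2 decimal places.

Var(total) = 51.65 + 15.678 = 67.328.
True-score variance = 37.5936 + 15.678 = 53.2716, so reliability = 0.7912.
Error variance = 67.328 − 53.2716 = 14.0564; SEM = √14.0564 = 3.75.

3.75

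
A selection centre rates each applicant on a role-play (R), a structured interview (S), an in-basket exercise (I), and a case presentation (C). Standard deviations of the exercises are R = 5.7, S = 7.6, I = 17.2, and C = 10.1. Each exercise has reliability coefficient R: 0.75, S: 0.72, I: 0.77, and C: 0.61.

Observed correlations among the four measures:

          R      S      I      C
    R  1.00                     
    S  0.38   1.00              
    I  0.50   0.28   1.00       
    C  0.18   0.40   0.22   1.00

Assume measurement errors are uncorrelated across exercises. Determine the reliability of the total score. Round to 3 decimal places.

Var(R+S+I+C) = 5.7² + 7.6² + 17.2² + 10.1² + 2·[5.7·7.6·0.38 + 5.7·17.2·0.50 + 5.7·10.1·0.18 + 7.6·17.2·0.28 + 7.6·10.1·0.40 + 17.2·10.1·0.22] = 488.1 + 362.736 = 850.836.
Because errors are independent across components, Cov(Tᵢ,Tⱼ) = Cov(Xᵢ,Xⱼ); the off-diagonal part of the true-score variance is the same as above.
True-score variance = [5.7²·0.75 + 7.6²·0.72 + 17.2²·0.77 + 10.1²·0.61] + 362.736 = 355.978 + 362.736 = 718.714.
Reliability = 718.714 / 850.836 = 0.845.

0.845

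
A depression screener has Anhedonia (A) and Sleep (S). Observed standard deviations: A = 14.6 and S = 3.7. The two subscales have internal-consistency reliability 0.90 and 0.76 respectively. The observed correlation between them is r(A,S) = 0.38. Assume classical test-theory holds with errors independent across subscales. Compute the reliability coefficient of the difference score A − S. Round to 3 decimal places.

Var(A−S) = 14.6² + 3.7² − 2·14.6·3.7·0.38 = 226.85 − 41.0552 = 185.795.
Because errors are independent across components, Cov(Tᵢ,Tⱼ) = Cov(Xᵢ,Xⱼ); the off-diagonal part of the true-score variance is the same as above.
True-score variance = [14.6²·0.90 + 3.7²·0.76] − 41.0552 = 202.248 − 41.0552 = 161.193.
Reliability = 161.193 / 185.795 = 0.868.

0.868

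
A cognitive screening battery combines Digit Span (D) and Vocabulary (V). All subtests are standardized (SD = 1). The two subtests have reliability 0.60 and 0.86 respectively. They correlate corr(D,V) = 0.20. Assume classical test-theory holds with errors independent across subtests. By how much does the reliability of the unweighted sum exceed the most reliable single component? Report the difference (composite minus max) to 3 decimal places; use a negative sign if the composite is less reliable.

-0.085

Var(sum) = 2 + 0.4 = 2.4; true-score variance = 1.46 + 0.4 = 1.86; composite reliability = 0.7750.
Max component reliability = 0.8600.
Difference = 0.7750 − 0.8600 = -0.085.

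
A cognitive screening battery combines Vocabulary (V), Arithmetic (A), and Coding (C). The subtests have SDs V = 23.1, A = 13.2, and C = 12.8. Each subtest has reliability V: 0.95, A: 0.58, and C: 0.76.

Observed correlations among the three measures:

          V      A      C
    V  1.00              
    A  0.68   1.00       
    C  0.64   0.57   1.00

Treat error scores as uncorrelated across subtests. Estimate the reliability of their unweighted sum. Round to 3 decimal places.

Var(V+A+C) = 23.1² + 13.2² + 12.8² + 2·[23.1·13.2·0.68 + 23.1·12.8·0.64 + 13.2·12.8·0.57] = 871.69 + 985.776 = 1857.47.
Under uncorrelated errors the observed covariances equal the true-score covariances, so only the own-variance terms attenuate.
True-score variance = [23.1²·0.95 + 13.2²·0.58 + 12.8²·0.76] + 985.776 = 732.507 + 985.776 = 1718.28.
Reliability = 1718.28 / 1857.47 = 0.925.

0.925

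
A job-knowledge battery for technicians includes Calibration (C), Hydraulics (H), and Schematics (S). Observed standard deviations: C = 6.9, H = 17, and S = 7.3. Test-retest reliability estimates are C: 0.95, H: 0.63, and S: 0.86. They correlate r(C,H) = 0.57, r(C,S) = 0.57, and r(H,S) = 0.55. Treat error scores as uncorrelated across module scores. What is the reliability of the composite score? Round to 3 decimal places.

0.837

Var(C+H+S) = 6.9² + 17² + 7.3² + 2·[6.9·17·0.57 + 6.9·7.3·0.57 + 17·7.3·0.55] = 389.9 + 327.654 = 717.554.
With uncorrelated errors the cross-covariances are all true-score covariance, so they carry over unchanged; only the diagonal terms shrink to ρᵢσᵢ².
True-score variance = [6.9²·0.95 + 17²·0.63 + 7.3²·0.86] + 327.654 = 273.129 + 327.654 = 600.783.
Reliability = 600.783 / 717.554 = 0.837.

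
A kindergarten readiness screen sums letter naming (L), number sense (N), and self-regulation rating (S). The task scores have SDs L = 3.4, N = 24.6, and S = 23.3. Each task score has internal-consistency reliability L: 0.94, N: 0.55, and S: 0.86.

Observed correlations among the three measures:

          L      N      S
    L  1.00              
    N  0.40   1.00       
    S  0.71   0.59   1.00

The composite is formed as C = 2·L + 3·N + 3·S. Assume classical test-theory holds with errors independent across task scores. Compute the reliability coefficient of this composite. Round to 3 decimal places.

0.821

Var(C) = 2²·3.4² + 3²·24.6² + 3²·23.3² + 2·[6·3.4·24.6·0.40 + 6·3.4·23.3·0.71 + 9·24.6·23.3·0.59] = 10378.7 + 7163.6 = 17542.3.
Because errors are independent across components, Cov(Tᵢ,Tⱼ) = Cov(Xᵢ,Xⱼ); the off-diagonal part of the true-score variance is the same as above.
True-score variance = [2²·3.4²·0.94 + 3²·24.6²·0.55 + 3²·23.3²·0.86] + 7163.6 = 7240.98 + 7163.6 = 14404.6.
Reliability = 14404.6 / 17542.3 = 0.821.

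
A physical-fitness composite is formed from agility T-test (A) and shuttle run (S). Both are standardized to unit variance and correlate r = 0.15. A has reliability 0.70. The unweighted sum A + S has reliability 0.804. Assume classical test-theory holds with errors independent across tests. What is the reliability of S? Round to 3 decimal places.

0.849

Var(A+S) = 2 + 2·0.15 = 2.300.
True-score variance = ρ_A + ρ_S + 2·0.15, so 0.804 = (0.70 + ρ_S + 0.30) / 2.300.
ρ_S = 0.804·2.300 − 0.70 − 0.30 = 0.849.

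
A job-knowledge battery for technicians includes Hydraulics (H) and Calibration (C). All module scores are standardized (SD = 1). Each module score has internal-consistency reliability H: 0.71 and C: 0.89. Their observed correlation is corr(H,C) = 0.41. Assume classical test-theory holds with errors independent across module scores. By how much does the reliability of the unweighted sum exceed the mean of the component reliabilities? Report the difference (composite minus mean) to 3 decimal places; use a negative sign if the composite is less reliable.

0.058

Var(sum) = 2 + 0.82 = 2.82; true-score variance = 1.6 + 0.82 = 2.42; composite reliability = 0.8582.
Mean component reliability = 0.8000.
Difference = 0.8582 − 0.8000 = 0.058.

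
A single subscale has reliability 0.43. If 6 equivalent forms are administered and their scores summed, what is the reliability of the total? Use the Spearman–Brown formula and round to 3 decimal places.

0.819

ρ_k = kρ / (1 + (k−1)ρ) = 6·0.43 / (1 + 5·0.43) = 2.580 / 3.150 = 0.819.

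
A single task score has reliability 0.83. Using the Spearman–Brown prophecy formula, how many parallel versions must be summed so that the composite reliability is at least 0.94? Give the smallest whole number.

k ≥ ρ*(1−ρ₁)/(ρ₁(1−ρ*)) = 0.94·0.17 / (0.83·0.06) = 3.209.
Smallest integer k = 4.

4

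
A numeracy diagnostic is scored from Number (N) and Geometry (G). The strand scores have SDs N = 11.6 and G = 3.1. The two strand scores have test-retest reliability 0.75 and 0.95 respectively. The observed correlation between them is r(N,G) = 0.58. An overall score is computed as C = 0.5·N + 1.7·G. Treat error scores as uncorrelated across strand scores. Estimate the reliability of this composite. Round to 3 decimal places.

0.899

Var(C) = 0.5²·11.6² + 1.7²·3.1² + 2·[0.85·11.6·3.1·0.58] = 61.4129 + 35.4566 = 96.8695.
With uncorrelated errors the cross-covariances are all true-score covariance, so they carry over unchanged; only the diagonal terms shrink to ρᵢσᵢ².
True-score variance = [0.5²·11.6²·0.75 + 1.7²·3.1²·0.95] + 35.4566 = 51.6143 + 35.4566 = 87.0708.
Reliability = 87.0708 / 96.8695 = 0.899.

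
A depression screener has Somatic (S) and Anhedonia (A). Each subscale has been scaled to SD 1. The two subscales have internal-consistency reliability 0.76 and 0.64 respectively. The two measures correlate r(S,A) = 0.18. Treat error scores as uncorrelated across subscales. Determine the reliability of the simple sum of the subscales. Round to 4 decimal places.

Var(S+A) = 2 + 2·[0.18] = 2 + 0.36 = 2.36.
Under uncorrelated errors the observed covariances equal the true-score covariances, so only the own-variance terms attenuate.
True-score variance = [0.76 + 0.64] + 0.36 = 1.4 + 0.36 = 1.76.
Reliability = 1.76 / 2.36 = 0.7458.

0.7458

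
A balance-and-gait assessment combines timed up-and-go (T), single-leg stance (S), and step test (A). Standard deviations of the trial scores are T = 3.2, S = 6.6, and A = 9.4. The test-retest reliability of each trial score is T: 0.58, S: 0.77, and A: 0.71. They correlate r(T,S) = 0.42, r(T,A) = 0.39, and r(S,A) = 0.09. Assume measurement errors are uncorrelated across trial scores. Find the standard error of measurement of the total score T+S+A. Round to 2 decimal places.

6.32

Var(total) = 142.16 + 52.3704 = 194.53.
True-score variance = 102.216 + 52.3704 = 154.586, so reliability = 0.7947.
Error variance = 194.53 − 154.586 = 39.944; SEM = √39.944 = 6.32.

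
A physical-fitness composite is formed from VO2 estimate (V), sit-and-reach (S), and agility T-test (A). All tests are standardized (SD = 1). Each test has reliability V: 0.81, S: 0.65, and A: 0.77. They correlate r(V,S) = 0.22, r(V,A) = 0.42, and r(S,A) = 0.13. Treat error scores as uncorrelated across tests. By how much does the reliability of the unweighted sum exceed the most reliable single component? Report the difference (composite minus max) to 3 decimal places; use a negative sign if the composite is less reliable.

0.020

Var(sum) = 3 + 1.54 = 4.54; true-score variance = 2.23 + 1.54 = 3.77; composite reliability = 0.8304.
Max component reliability = 0.8100.
Difference = 0.8304 − 0.8100 = 0.020.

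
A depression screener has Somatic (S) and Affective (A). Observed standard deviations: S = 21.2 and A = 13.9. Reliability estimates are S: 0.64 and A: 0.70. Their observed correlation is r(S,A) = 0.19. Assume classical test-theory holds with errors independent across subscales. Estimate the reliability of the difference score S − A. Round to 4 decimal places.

0.5859

Var(S−A) = 21.2² + 13.9² − 2·21.2·13.9·0.19 = 642.65 − 111.978 = 530.672.
With uncorrelated errors the cross-covariances are all true-score covariance, so they carry over unchanged; only the diagonal terms shrink to ρᵢσᵢ².
True-score variance = [21.2²·0.64 + 13.9²·0.70] − 111.978 = 422.889 − 111.978 = 310.91.
Reliability = 310.91 / 530.672 = 0.5859.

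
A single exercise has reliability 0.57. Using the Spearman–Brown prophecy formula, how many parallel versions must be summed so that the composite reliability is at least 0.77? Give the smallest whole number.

k ≥ ρ*(1−ρ₁)/(ρ₁(1−ρ*)) = 0.77·0.43 / (0.57·0.23) = 2.526.
Smallest integer k = 3.

3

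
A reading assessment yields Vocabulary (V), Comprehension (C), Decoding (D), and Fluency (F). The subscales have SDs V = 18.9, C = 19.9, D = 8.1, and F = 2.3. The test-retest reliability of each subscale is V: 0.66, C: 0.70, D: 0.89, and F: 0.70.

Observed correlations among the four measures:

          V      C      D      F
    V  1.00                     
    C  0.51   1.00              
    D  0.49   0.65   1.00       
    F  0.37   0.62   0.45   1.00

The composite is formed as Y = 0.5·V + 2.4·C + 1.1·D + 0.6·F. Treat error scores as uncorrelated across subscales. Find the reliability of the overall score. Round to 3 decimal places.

Var(Y) = 0.5²·18.9² + 2.4²·19.9² + 1.1²·8.1² + 0.6²·2.3² + 2·[1.2·18.9·19.9·0.51 + 0.55·18.9·8.1·0.49 + 0.3·18.9·2.3·0.37 + 2.64·19.9·8.1·0.65 + 1.44·19.9·2.3·0.62 + 0.66·8.1·2.3·0.45] = 2451.61 + 1198.52 = 3650.13.
Under uncorrelated errors the observed covariances equal the true-score covariances, so only the own-variance terms attenuate.
True-score variance = [0.5²·18.9²·0.66 + 2.4²·19.9²·0.70 + 1.1²·8.1²·0.89 + 0.6²·2.3²·0.70] + 1198.52 = 1727.64 + 1198.52 = 2926.16.
Reliability = 2926.16 / 3650.13 = 0.802.

0.802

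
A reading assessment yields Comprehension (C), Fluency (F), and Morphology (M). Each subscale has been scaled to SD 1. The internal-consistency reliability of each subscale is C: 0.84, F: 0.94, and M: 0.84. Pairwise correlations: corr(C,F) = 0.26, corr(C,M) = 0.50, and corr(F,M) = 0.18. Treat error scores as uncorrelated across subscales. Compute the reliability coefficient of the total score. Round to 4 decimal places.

Var(C+F+M) = 3 + 2·[0.26 + 0.50 + 0.18] = 3 + 1.88 = 4.88.
Under uncorrelated errors the observed covariances equal the true-score covariances, so only the own-variance terms attenuate.
True-score variance = [0.84 + 0.94 + 0.84] + 1.88 = 2.62 + 1.88 = 4.5.
Reliability = 4.5 / 4.88 = 0.9221.

0.9221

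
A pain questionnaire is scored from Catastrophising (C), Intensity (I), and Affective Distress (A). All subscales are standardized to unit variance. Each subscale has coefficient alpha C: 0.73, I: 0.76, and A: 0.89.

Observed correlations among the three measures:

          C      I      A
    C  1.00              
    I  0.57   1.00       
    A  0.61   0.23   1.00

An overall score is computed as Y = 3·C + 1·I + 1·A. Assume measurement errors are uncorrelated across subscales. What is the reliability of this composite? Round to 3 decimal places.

0.850

Var(Y) = 3² + 1 + 1 + 2·[3·0.57 + 3·0.61 + 0.23] = 11 + 7.54 = 18.54.
Under uncorrelated errors the observed covariances equal the true-score covariances, so only the own-variance terms attenuate.
True-score variance = [3²·0.73 + 0.76 + 0.89] + 7.54 = 8.22 + 7.54 = 15.76.
Reliability = 15.76 / 18.54 = 0.850.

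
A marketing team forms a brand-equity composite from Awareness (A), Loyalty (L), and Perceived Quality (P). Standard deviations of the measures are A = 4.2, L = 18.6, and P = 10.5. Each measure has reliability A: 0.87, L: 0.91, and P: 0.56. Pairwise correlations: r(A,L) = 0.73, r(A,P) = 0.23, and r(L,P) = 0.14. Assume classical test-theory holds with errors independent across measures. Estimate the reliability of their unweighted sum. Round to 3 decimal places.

Var(A+L+P) = 4.2² + 18.6² + 10.5² + 2·[4.2·18.6·0.73 + 4.2·10.5·0.23 + 18.6·10.5·0.14] = 473.85 + 189.025 = 662.875.
With uncorrelated errors the cross-covariances are all true-score covariance, so they carry over unchanged; only the diagonal terms shrink to ρᵢσᵢ².
True-score variance = [4.2²·0.87 + 18.6²·0.91 + 10.5²·0.56] + 189.025 = 391.91 + 189.025 = 580.936.
Reliability = 580.936 / 662.875 = 0.876.

0.876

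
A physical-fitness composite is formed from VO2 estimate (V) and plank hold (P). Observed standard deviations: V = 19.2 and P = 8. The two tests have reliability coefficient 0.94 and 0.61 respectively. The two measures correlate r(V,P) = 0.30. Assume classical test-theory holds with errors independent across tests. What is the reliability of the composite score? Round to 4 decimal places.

0.9103

Var(V+P) = 19.2² + 8² + 2·[19.2·8·0.30] = 432.64 + 92.16 = 524.8.
Because errors are independent across components, Cov(Tᵢ,Tⱼ) = Cov(Xᵢ,Xⱼ); the off-diagonal part of the true-score variance is the same as above.
True-score variance = [19.2²·0.94 + 8²·0.61] + 92.16 = 385.562 + 92.16 = 477.722.
Reliability = 477.722 / 524.8 = 0.9103.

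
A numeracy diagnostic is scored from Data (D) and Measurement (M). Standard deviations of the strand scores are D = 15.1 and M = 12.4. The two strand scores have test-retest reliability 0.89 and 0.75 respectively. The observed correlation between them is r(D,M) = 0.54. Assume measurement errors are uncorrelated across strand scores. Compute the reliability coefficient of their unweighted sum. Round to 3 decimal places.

Var(D+M) = 15.1² + 12.4² + 2·[15.1·12.4·0.54] = 381.77 + 202.219 = 583.989.
Because errors are independent across components, Cov(Tᵢ,Tⱼ) = Cov(Xᵢ,Xⱼ); the off-diagonal part of the true-score variance is the same as above.
True-score variance = [15.1²·0.89 + 12.4²·0.75] + 202.219 = 318.249 + 202.219 = 520.468.
Reliability = 520.468 / 583.989 = 0.891.

0.891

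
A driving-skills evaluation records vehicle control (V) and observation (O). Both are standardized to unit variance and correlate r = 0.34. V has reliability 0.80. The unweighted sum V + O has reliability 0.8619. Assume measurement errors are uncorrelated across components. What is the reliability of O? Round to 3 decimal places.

0.830

Var(V+O) = 2 + 2·0.34 = 2.680.
True-score variance = ρ_V + ρ_O + 2·0.34, so 0.8619 = (0.80 + ρ_O + 0.68) / 2.680.
ρ_O = 0.8619·2.680 − 0.80 − 0.68 = 0.830.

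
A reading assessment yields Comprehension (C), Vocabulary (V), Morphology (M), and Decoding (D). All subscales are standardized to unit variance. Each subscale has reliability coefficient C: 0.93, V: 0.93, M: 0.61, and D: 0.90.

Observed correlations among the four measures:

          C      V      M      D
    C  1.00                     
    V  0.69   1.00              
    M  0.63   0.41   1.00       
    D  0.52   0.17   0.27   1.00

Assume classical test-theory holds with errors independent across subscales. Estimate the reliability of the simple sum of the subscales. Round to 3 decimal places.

0.933

Var(C+V+M+D) = 4 + 2·[0.69 + 0.63 + 0.52 + 0.41 + 0.17 + 0.27] = 4 + 5.38 = 9.38.
Because errors are independent across components, Cov(Tᵢ,Tⱼ) = Cov(Xᵢ,Xⱼ); the off-diagonal part of the true-score variance is the same as above.
True-score variance = [0.93 + 0.93 + 0.61 + 0.90] + 5.38 = 3.37 + 5.38 = 8.75.
Reliability = 8.75 / 9.38 = 0.933.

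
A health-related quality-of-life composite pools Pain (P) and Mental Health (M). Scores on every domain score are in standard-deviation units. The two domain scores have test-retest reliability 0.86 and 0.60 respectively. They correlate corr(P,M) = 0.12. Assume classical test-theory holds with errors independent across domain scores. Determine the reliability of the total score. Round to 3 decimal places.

Var(P+M) = 2 + 2·[0.12] = 2 + 0.24 = 2.24.
Because errors are independent across components, Cov(Tᵢ,Tⱼ) = Cov(Xᵢ,Xⱼ); the off-diagonal part of the true-score variance is the same as above.
True-score variance = [0.86 + 0.60] + 0.24 = 1.46 + 0.24 = 1.7.
Reliability = 1.7 / 2.24 = 0.759.

0.759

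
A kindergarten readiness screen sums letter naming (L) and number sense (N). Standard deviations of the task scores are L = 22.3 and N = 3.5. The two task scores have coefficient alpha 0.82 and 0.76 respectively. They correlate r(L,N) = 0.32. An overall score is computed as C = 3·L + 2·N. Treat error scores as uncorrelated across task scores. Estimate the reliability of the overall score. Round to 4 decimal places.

0.8306

Var(C) = 3²·22.3² + 2²·3.5² + 2·[6·22.3·3.5·0.32] = 4524.61 + 299.712 = 4824.32.
Because errors are independent across components, Cov(Tᵢ,Tⱼ) = Cov(Xᵢ,Xⱼ); the off-diagonal part of the true-score variance is the same as above.
True-score variance = [3²·22.3²·0.82 + 2²·3.5²·0.76] + 299.712 = 3707.24 + 299.712 = 4006.95.
Reliability = 4006.95 / 4824.32 = 0.8306.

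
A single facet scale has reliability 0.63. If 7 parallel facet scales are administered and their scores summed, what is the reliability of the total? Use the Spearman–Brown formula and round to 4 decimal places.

ρ_k = kρ / (1 + (k−1)ρ) = 7·0.63 / (1 + 6·0.63) = 4.410 / 4.780 = 0.9226.

0.9226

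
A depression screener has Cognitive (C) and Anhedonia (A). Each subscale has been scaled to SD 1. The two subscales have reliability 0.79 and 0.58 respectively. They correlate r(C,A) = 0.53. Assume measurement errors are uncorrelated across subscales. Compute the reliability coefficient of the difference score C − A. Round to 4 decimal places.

Var(C−A) = 1 + 1 − 2·0.53 = 2 − 1.06 = 0.94.
With uncorrelated errors the cross-covariances are all true-score covariance, so they carry over unchanged; only the diagonal terms shrink to ρᵢσᵢ².
True-score variance = [0.79 + 0.58] − 1.06 = 1.37 − 1.06 = 0.31.
Reliability = 0.31 / 0.94 = 0.3298.

0.3298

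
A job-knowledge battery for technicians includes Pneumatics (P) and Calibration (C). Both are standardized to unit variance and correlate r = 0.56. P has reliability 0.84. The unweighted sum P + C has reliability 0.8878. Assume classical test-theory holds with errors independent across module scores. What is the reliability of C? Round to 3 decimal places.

Var(P+C) = 2 + 2·0.56 = 3.120.
True-score variance = ρ_P + ρ_C + 2·0.56, so 0.8878 = (0.84 + ρ_C + 1.12) / 3.120.
ρ_C = 0.8878·3.120 − 0.84 − 1.12 = 0.810.

0.810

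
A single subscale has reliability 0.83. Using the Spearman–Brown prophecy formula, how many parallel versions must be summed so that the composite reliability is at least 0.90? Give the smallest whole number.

2

k ≥ ρ*(1−ρ₁)/(ρ₁(1−ρ*)) = 0.90·0.17 / (0.83·0.10) = 1.843.
Smallest integer k = 2.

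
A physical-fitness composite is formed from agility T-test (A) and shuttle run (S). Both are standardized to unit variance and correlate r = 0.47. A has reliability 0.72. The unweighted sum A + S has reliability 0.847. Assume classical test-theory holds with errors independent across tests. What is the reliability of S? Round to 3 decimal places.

0.830

Var(A+S) = 2 + 2·0.47 = 2.940.
True-score variance = ρ_A + ρ_S + 2·0.47, so 0.847 = (0.72 + ρ_S + 0.94) / 2.940.
ρ_S = 0.847·2.940 − 0.72 − 0.94 = 0.830.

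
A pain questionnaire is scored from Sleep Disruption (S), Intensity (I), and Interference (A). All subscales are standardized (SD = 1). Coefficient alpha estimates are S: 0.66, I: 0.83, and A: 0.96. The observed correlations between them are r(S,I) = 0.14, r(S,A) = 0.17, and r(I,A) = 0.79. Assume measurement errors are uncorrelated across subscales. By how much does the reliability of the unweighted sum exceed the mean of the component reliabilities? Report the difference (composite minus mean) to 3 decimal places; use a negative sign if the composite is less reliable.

Var(sum) = 3 + 2.2 = 5.2; true-score variance = 2.45 + 2.2 = 4.65; composite reliability = 0.8942.
Mean component reliability = 0.8167.
Difference = 0.8942 − 0.8167 = 0.078.

0.078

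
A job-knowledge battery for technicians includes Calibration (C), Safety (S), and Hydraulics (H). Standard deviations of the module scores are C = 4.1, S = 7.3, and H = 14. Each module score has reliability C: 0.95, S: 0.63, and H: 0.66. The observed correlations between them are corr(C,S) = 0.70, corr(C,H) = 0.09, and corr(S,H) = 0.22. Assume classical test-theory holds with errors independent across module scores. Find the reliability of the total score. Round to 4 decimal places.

Var(C+S+H) = 4.1² + 7.3² + 14² + 2·[4.1·7.3·0.70 + 4.1·14·0.09 + 7.3·14·0.22] = 266.1 + 97.202 = 363.302.
Under uncorrelated errors the observed covariances equal the true-score covariances, so only the own-variance terms attenuate.
True-score variance = [4.1²·0.95 + 7.3²·0.63 + 14²·0.66] + 97.202 = 178.902 + 97.202 = 276.104.
Reliability = 276.104 / 363.302 = 0.7600.

0.7600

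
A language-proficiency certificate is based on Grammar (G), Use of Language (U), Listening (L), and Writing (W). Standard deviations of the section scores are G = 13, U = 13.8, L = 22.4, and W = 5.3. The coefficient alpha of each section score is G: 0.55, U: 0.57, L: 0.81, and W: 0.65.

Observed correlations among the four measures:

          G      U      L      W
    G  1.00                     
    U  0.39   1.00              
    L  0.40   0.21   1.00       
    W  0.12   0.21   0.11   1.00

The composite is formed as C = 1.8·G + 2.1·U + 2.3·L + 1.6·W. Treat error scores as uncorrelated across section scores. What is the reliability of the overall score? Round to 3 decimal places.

Var(C) = 1.8²·13² + 2.1²·13.8² + 2.3²·22.4² + 1.6²·5.3² + 2·[3.78·13·13.8·0.39 + 4.14·13·22.4·0.40 + 2.88·13·5.3·0.12 + 4.83·13.8·22.4·0.21 + 3.36·13.8·5.3·0.21 + 3.68·22.4·5.3·0.11] = 4113.62 + 2367.43 = 6481.05.
Under uncorrelated errors the observed covariances equal the true-score covariances, so only the own-variance terms attenuate.
True-score variance = [1.8²·13²·0.55 + 2.1²·13.8²·0.57 + 2.3²·22.4²·0.81 + 1.6²·5.3²·0.65] + 2367.43 = 2976.6 + 2367.43 = 5344.03.
Reliability = 5344.03 / 6481.05 = 0.825.

0.825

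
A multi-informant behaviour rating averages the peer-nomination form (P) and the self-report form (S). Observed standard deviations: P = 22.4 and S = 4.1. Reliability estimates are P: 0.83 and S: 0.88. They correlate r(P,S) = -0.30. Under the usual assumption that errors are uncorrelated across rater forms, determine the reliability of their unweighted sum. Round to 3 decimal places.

Var(P+S) = 22.4² + 4.1² + 2·[22.4·4.1·(-0.30)] = 518.57 − 55.104 = 463.466.
With uncorrelated errors the cross-covariances are all true-score covariance, so they carry over unchanged; only the diagonal terms shrink to ρᵢσᵢ².
True-score variance = [22.4²·0.83 + 4.1²·0.88] − 55.104 = 431.254 − 55.104 = 376.15.
Reliability = 376.15 / 463.466 = 0.812.

0.812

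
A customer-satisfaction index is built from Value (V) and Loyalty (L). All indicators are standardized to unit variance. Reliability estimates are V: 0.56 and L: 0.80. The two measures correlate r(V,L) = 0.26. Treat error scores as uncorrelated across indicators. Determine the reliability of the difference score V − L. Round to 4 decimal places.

Var(V−L) = 1 + 1 − 2·0.26 = 2 − 0.52 = 1.48.
With uncorrelated errors the cross-covariances are all true-score covariance, so they carry over unchanged; only the diagonal terms shrink to ρᵢσᵢ².
True-score variance = [0.56 + 0.80] − 0.52 = 1.36 − 0.52 = 0.84.
Reliability = 0.84 / 1.48 = 0.5676.

0.5676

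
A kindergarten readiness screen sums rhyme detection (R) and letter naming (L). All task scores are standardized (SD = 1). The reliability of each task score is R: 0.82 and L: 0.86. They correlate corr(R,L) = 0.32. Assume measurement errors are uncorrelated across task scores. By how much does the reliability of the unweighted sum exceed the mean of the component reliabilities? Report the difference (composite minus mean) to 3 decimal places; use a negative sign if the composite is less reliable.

Var(sum) = 2 + 0.64 = 2.64; true-score variance = 1.68 + 0.64 = 2.32; composite reliability = 0.8788.
Mean component reliability = 0.8400.
Difference = 0.8788 − 0.8400 = 0.039.

0.039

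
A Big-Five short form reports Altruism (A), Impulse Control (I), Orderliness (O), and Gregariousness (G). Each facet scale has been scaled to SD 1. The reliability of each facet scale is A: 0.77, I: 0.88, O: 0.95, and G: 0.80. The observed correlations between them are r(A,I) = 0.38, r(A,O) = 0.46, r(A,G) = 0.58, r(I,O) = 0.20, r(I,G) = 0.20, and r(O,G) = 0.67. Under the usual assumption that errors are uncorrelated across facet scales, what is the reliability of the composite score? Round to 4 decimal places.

0.9332

Var(A+I+O+G) = 4 + 2·[0.38 + 0.46 + 0.58 + 0.20 + 0.20 + 0.67] = 4 + 4.98 = 8.98.
With uncorrelated errors the cross-covariances are all true-score covariance, so they carry over unchanged; only the diagonal terms shrink to ρᵢσᵢ².
True-score variance = [0.77 + 0.88 + 0.95 + 0.80] + 4.98 = 3.4 + 4.98 = 8.38.
Reliability = 8.38 / 8.98 = 0.9332.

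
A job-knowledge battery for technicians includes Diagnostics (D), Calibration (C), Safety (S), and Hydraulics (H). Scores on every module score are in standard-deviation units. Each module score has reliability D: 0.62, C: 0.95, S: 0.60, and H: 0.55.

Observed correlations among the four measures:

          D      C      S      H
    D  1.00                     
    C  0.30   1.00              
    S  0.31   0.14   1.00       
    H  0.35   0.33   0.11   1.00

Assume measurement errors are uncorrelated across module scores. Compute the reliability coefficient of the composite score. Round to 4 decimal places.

Var(D+C+S+H) = 4 + 2·[0.30 + 0.31 + 0.35 + 0.14 + 0.33 + 0.11] = 4 + 3.08 = 7.08.
With uncorrelated errors the cross-covariances are all true-score covariance, so they carry over unchanged; only the diagonal terms shrink to ρᵢσᵢ².
True-score variance = [0.62 + 0.95 + 0.60 + 0.55] + 3.08 = 2.72 + 3.08 = 5.8.
Reliability = 5.8 / 7.08 = 0.8192.

0.8192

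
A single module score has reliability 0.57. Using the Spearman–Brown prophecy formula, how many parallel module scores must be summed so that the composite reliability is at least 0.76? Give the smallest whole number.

3

k ≥ ρ*(1−ρ₁)/(ρ₁(1−ρ*)) = 0.76·0.43 / (0.57·0.24) = 2.389.
Smallest integer k = 3.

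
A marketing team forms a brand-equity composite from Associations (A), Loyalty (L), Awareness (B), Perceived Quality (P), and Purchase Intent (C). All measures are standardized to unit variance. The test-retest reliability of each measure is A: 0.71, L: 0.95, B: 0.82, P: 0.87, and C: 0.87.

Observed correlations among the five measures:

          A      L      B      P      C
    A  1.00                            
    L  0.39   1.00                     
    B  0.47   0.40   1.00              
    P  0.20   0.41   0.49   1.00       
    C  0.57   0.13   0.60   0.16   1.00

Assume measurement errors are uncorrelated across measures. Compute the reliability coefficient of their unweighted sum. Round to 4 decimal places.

Var(A+L+B+P+C) = 5 + 2·[0.39 + 0.47 + 0.20 + 0.57 + 0.40 + 0.41 + 0.13 + 0.49 + 0.60 + 0.16] = 5 + 7.64 = 12.64.
Under uncorrelated errors the observed covariances equal the true-score covariances, so only the own-variance terms attenuate.
True-score variance = [0.71 + 0.95 + 0.82 + 0.87 + 0.87] + 7.64 = 4.22 + 7.64 = 11.86.
Reliability = 11.86 / 12.64 = 0.9383.

0.9383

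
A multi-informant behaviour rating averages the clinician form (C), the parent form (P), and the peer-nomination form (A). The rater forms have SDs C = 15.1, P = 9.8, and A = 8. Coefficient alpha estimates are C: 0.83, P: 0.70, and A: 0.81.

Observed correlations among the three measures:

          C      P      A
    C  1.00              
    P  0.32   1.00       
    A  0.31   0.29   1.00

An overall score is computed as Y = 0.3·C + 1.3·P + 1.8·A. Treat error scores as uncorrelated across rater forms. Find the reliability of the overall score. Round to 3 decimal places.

Var(Y) = 0.3²·15.1² + 1.3²·9.8² + 1.8²·8² + 2·[0.39·15.1·9.8·0.32 + 0.54·15.1·8·0.31 + 2.34·9.8·8·0.29] = 390.189 + 183.784 = 573.973.
With uncorrelated errors the cross-covariances are all true-score covariance, so they carry over unchanged; only the diagonal terms shrink to ρᵢσᵢ².
True-score variance = [0.3²·15.1²·0.83 + 1.3²·9.8²·0.70 + 1.8²·8²·0.81] + 183.784 = 298.609 + 183.784 = 482.393.
Reliability = 482.393 / 573.973 = 0.840.

0.840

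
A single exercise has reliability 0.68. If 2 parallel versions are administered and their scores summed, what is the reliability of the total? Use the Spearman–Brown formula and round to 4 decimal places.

ρ_k = kρ / (1 + (k−1)ρ) = 2·0.68 / (1 + 1·0.68) = 1.360 / 1.680 = 0.8095.

0.8095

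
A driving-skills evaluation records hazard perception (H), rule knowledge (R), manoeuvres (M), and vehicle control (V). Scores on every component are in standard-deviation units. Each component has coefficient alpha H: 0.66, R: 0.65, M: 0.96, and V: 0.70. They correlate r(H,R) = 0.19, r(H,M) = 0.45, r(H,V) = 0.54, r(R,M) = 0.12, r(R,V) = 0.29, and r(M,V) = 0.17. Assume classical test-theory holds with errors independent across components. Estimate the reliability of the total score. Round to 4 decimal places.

0.8630

Var(H+R+M+V) = 4 + 2·[0.19 + 0.45 + 0.54 + 0.12 + 0.29 + 0.17] = 4 + 3.52 = 7.52.
With uncorrelated errors the cross-covariances are all true-score covariance, so they carry over unchanged; only the diagonal terms shrink to ρᵢσᵢ².
True-score variance = [0.66 + 0.65 + 0.96 + 0.70] + 3.52 = 2.97 + 3.52 = 6.49.
Reliability = 6.49 / 7.52 = 0.8630.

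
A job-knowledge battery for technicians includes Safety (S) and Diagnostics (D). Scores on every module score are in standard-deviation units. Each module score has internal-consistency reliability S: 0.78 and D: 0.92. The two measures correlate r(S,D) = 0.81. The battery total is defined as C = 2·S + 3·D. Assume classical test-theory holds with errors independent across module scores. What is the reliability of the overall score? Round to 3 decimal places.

0.930

Var(C) = 2² + 3² + 2·[6·0.81] = 13 + 9.72 = 22.72.
With uncorrelated errors the cross-covariances are all true-score covariance, so they carry over unchanged; only the diagonal terms shrink to ρᵢσᵢ².
True-score variance = [2²·0.78 + 3²·0.92] + 9.72 = 11.4 + 9.72 = 21.12.
Reliability = 21.12 / 22.72 = 0.930.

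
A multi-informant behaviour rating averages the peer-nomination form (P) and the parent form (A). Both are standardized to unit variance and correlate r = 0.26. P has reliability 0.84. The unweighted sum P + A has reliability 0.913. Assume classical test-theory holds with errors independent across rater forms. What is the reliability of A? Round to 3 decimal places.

Var(P+A) = 2 + 2·0.26 = 2.520.
True-score variance = ρ_P + ρ_A + 2·0.26, so 0.913 = (0.84 + ρ_A + 0.52) / 2.520.
ρ_A = 0.913·2.520 − 0.84 − 0.52 = 0.941.

0.941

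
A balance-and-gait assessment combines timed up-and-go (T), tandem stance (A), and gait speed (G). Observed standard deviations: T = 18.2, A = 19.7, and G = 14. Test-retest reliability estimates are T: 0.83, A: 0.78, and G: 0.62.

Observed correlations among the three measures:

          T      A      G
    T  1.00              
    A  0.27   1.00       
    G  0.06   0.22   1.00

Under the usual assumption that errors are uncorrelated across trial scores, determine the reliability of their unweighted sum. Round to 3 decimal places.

Var(T+A+G) = 18.2² + 19.7² + 14² + 2·[18.2·19.7·0.27 + 18.2·14·0.06 + 19.7·14·0.22] = 915.33 + 345.54 = 1260.87.
Because errors are independent across components, Cov(Tᵢ,Tⱼ) = Cov(Xᵢ,Xⱼ); the off-diagonal part of the true-score variance is the same as above.
True-score variance = [18.2²·0.83 + 19.7²·0.78 + 14²·0.62] + 345.54 = 699.159 + 345.54 = 1044.7.
Reliability = 1044.7 / 1260.87 = 0.829.

0.829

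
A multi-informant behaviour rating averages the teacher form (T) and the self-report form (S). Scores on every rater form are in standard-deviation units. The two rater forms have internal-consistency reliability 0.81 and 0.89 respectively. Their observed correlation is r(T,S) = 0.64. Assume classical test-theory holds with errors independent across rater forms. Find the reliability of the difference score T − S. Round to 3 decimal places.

0.583

Var(T−S) = 1 + 1 − 2·0.64 = 2 − 1.28 = 0.72.
With uncorrelated errors the cross-covariances are all true-score covariance, so they carry over unchanged; only the diagonal terms shrink to ρᵢσᵢ².
True-score variance = [0.81 + 0.89] − 1.28 = 1.7 − 1.28 = 0.42.
Reliability = 0.42 / 0.72 = 0.583.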